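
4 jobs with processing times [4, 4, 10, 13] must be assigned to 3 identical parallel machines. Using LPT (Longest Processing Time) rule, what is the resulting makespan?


Sort jobs in decreasing order (LPT): [13, 10, 4, 4]
Assign each job to the least loaded machine:
  Machine 1: jobs [13], load = 13
  Machine 2: jobs [10], load = 10
  Machine 3: jobs [4, 4], load = 8
Makespan = max load = 13

13


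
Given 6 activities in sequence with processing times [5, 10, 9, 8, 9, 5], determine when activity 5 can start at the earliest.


Activity 5 starts after activities 1 through 4 complete.
Predecessor durations: [5, 10, 9, 8]
ES = 5 + 10 + 9 + 8 = 32

32


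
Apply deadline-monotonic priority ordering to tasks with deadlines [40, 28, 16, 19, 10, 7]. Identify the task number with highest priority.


Sort tasks by relative deadline (ascending):
  Task 6: deadline = 7
  Task 5: deadline = 10
  Task 3: deadline = 16
  Task 4: deadline = 19
  Task 2: deadline = 28
  Task 1: deadline = 40
Priority order (highest first): [6, 5, 3, 4, 2, 1]
Highest priority task = 6

6


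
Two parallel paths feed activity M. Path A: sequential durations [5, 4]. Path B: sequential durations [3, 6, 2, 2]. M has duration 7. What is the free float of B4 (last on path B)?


ES(B4) = sum of predecessors on chain B = 11
EF(B4) = ES + duration = 11 + 2 = 13
Successor of B4 is M. ES(M) = max(sum(A), sum(B)) = max(9, 13) = 13
Free float = ES(successor) - EF(current) = 13 - 13 = 0

0


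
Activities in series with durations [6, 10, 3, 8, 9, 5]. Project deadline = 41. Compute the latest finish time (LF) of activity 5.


LF(activity 5) = deadline - sum of successor durations
Successors: activities 6 through 6 with durations [5]
Sum of successor durations = 5
LF = 41 - 5 = 36

36


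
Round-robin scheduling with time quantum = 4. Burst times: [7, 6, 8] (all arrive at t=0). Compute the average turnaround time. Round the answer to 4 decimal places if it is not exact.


Time quantum = 4
Execution trace:
  J1 runs 4 units, time = 4
  J2 runs 4 units, time = 8
  J3 runs 4 units, time = 12
  J1 runs 3 units, time = 15
  J2 runs 2 units, time = 17
  J3 runs 4 units, time = 21
Finish times: [15, 17, 21]
Average turnaround = 53/3 = 17.6667

17.6667


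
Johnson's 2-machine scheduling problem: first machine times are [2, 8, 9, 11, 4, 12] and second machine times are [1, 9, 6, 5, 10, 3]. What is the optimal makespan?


Apply Johnson's rule:
  Group 1 (a <= b): [(5, 4, 10), (2, 8, 9)]
  Group 2 (a > b): [(3, 9, 6), (4, 11, 5), (6, 12, 3), (1, 2, 1)]
Optimal job order: [5, 2, 3, 4, 6, 1]
Schedule:
  Job 5: M1 done at 4, M2 done at 14
  Job 2: M1 done at 12, M2 done at 23
  Job 3: M1 done at 21, M2 done at 29
  Job 4: M1 done at 32, M2 done at 37
  Job 6: M1 done at 44, M2 done at 47
  Job 1: M1 done at 46, M2 done at 48
Makespan = 48

48


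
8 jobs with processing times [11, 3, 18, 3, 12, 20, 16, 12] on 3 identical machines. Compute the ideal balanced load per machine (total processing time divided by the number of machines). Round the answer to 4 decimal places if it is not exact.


Total processing time = 11 + 3 + 18 + 3 + 12 + 20 + 16 + 12 = 95
Number of machines = 3
Ideal balanced load = 95 / 3 = 31.6667

31.6667


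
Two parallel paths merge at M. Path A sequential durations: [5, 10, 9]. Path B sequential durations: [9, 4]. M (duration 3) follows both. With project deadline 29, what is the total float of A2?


Forward pass: ES(A2) = sum of predecessors on chain A = 5
EF = ES + duration = 5 + 10 = 15
Backward pass: LF(M) = deadline = 29; LS(M) = 29 - 3 = 26
LF(A2) = LS(M) - sum(successors on chain A) = 26 - 9 = 17
LS = LF - duration = 17 - 10 = 7
Total float = LS - ES = 7 - 5 = 2

2


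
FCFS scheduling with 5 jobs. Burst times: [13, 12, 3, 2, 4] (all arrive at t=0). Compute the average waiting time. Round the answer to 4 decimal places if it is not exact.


FCFS order (as given): [13, 12, 3, 2, 4]
Waiting times:
  Job 1: wait = 0
  Job 2: wait = 13
  Job 3: wait = 25
  Job 4: wait = 28
  Job 5: wait = 30
Sum of waiting times = 96
Average waiting time = 96/5 = 19.2

19.2


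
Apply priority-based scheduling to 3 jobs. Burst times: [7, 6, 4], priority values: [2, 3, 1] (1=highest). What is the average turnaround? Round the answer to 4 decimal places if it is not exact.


Sort by priority (ascending = highest first):
Order: [(1, 4), (2, 7), (3, 6)]
Completion times:
  Priority 1, burst=4, C=4
  Priority 2, burst=7, C=11
  Priority 3, burst=6, C=17
Average turnaround = 32/3 = 10.6667

10.6667


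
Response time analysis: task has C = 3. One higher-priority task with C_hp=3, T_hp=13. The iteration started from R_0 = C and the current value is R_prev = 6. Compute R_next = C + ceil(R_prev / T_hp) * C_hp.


R_next = C + ceil(R_prev / T_hp) * C_hp
ceil(6 / 13) = ceil(0.4615) = 1
Interference = 1 * 3 = 3
R_next = 3 + 3 = 6
R_next = R_prev, so the iteration has converged (response time = 6).

6


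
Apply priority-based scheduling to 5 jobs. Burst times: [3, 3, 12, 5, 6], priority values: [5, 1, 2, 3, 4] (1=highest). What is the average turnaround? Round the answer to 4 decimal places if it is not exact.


Sort by priority (ascending = highest first):
Order: [(1, 3), (2, 12), (3, 5), (4, 6), (5, 3)]
Completion times:
  Priority 1, burst=3, C=3
  Priority 2, burst=12, C=15
  Priority 3, burst=5, C=20
  Priority 4, burst=6, C=26
  Priority 5, burst=3, C=29
Average turnaround = 93/5 = 18.6

18.6


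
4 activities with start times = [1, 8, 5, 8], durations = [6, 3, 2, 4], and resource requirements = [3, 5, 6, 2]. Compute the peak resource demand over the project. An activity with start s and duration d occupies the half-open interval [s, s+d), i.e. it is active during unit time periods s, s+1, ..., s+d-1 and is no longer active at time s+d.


Each activity i is active on [start_i, start_i + duration_i).
Compute total resource usage per time slot:
  t=0: active resources = [], total = 0
  t=1: active resources = [3], total = 3
  t=2: active resources = [3], total = 3
  t=3: active resources = [3], total = 3
  t=4: active resources = [3], total = 3
  t=5: active resources = [3, 6], total = 9
  t=6: active resources = [3, 6], total = 9
  t=7: active resources = [], total = 0
  t=8: active resources = [5, 2], total = 7
  t=9: active resources = [5, 2], total = 7
  t=10: active resources = [5, 2], total = 7
  t=11: active resources = [2], total = 2
Peak resource demand = 9

9


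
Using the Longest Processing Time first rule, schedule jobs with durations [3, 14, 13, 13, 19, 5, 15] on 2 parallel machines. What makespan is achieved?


Sort jobs in decreasing order (LPT): [19, 15, 14, 13, 13, 5, 3]
Assign each job to the least loaded machine:
  Machine 1: jobs [19, 13, 5, 3], load = 40
  Machine 2: jobs [15, 14, 13], load = 42
Makespan = max load = 42

42


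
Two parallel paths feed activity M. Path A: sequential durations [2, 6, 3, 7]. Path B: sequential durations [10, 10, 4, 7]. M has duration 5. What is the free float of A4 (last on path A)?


ES(A4) = sum of predecessors on chain A = 11
EF(A4) = ES + duration = 11 + 7 = 18
Successor of A4 is M. ES(M) = max(sum(A), sum(B)) = max(18, 31) = 31
Free float = ES(successor) - EF(current) = 31 - 18 = 13

13


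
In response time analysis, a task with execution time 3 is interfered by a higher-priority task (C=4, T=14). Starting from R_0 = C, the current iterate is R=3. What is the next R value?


R_next = C + ceil(R_prev / T_hp) * C_hp
ceil(3 / 14) = ceil(0.2143) = 1
Interference = 1 * 4 = 4
R_next = 3 + 4 = 7

7


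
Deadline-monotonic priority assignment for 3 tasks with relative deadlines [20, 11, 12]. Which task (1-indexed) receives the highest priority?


Sort tasks by relative deadline (ascending):
  Task 2: deadline = 11
  Task 3: deadline = 12
  Task 1: deadline = 20
Priority order (highest first): [2, 3, 1]
Highest priority task = 2

2


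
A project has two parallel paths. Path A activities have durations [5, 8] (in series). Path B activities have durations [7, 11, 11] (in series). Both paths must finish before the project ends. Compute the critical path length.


Path A total = 5 + 8 = 13
Path B total = 7 + 11 + 11 = 29
Critical path = longest path = max(13, 29) = 29

29


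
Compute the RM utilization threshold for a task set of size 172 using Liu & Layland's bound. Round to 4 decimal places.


Compute 2^(1/172) = 1.0040380565
Subtract 1: 1.0040380565 - 1 = 0.0040380565
Multiply by n: 172 * 0.0040380565 = 0.6945457180
Round to 4 dp: 0.6945

0.6945


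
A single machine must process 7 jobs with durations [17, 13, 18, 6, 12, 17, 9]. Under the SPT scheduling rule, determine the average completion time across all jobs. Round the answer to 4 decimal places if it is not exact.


Sort jobs by processing time (SPT order): [6, 9, 12, 13, 17, 17, 18]
Compute completion times sequentially:
  Job 1: processing = 6, completes at 6
  Job 2: processing = 9, completes at 15
  Job 3: processing = 12, completes at 27
  Job 4: processing = 13, completes at 40
  Job 5: processing = 17, completes at 57
  Job 6: processing = 17, completes at 74
  Job 7: processing = 18, completes at 92
Sum of completion times = 311
Average completion time = 311/7 = 44.4286

44.4286


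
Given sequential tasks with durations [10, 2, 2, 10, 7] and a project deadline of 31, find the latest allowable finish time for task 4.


LF(activity 4) = deadline - sum of successor durations
Successors: activities 5 through 5 with durations [7]
Sum of successor durations = 7
LF = 31 - 7 = 24

24


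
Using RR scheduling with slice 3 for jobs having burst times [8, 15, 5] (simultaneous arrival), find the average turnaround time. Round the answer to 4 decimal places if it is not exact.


Time quantum = 3
Execution trace:
  J1 runs 3 units, time = 3
  J2 runs 3 units, time = 6
  J3 runs 3 units, time = 9
  J1 runs 3 units, time = 12
  J2 runs 3 units, time = 15
  J3 runs 2 units, time = 17
  J1 runs 2 units, time = 19
  J2 runs 3 units, time = 22
  J2 runs 3 units, time = 25
  J2 runs 3 units, time = 28
Finish times: [19, 28, 17]
Average turnaround = 64/3 = 21.3333

21.3333


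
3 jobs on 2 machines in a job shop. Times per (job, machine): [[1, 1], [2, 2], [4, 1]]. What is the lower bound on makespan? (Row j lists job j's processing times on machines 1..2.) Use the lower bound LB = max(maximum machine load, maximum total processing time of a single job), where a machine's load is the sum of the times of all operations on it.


Machine loads:
  Machine 1: 1 + 2 + 4 = 7
  Machine 2: 1 + 2 + 1 = 4
Max machine load = 7
Job totals:
  Job 1: 2
  Job 2: 4
  Job 3: 5
Max job total = 5
Lower bound = max(7, 5) = 7

7


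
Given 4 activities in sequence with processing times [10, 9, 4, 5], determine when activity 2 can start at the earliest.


Activity 2 starts after activities 1 through 1 complete.
Predecessor durations: [10]
ES = 10 = 10

10


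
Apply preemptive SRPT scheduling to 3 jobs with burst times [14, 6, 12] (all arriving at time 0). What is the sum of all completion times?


Since all jobs arrive at t=0, SRPT equals SPT ordering.
SPT order: [6, 12, 14]
Completion times:
  Job 1: p=6, C=6
  Job 2: p=12, C=18
  Job 3: p=14, C=32
Total completion time = 6 + 18 + 32 = 56

56


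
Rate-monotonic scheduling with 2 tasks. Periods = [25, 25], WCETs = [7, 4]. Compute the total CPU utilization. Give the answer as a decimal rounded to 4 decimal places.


Compute individual utilizations (exact fractions):
  Task 1: C/T = 7/25 (approx. 0.28)
  Task 2: C/T = 4/25 (approx. 0.16)
Total utilization U = 7/25 + 4/25 = 11/25
Rounded to 4 decimal places: U = 0.4400
RM (Liu & Layland) bound for 2 tasks = 0.828427; compare with U = 11/25 (approx. 0.440000)
U <= bound, so schedulable by RM sufficient condition.

0.4400


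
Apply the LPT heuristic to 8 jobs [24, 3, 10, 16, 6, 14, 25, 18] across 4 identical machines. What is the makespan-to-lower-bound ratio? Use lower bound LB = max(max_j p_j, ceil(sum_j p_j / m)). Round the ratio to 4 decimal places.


LPT order: [25, 24, 18, 16, 14, 10, 6, 3]
Machine loads after assignment: [28, 30, 28, 30]
LPT makespan = 30
Lower bound = max(max_job, ceil(total/4)) = max(25, 29) = 29
Ratio = 30 / 29 = 1.0345

1.0345


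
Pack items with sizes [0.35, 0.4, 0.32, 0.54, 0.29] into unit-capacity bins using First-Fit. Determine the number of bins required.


Place items sequentially using First-Fit:
  Item 0.35 -> new Bin 1
  Item 0.4 -> Bin 1 (now 0.75)
  Item 0.32 -> new Bin 2
  Item 0.54 -> Bin 2 (now 0.86)
  Item 0.29 -> new Bin 3
Total bins used = 3

3


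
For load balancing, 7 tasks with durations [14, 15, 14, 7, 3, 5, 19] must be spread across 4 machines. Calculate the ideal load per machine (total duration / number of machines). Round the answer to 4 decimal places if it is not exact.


Total processing time = 14 + 15 + 14 + 7 + 3 + 5 + 19 = 77
Number of machines = 4
Ideal balanced load = 77 / 4 = 19.25

19.25


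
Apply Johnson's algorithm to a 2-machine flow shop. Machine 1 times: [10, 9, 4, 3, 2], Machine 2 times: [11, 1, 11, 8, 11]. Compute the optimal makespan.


Apply Johnson's rule:
  Group 1 (a <= b): [(5, 2, 11), (4, 3, 8), (3, 4, 11), (1, 10, 11)]
  Group 2 (a > b): [(2, 9, 1)]
Optimal job order: [5, 4, 3, 1, 2]
Schedule:
  Job 5: M1 done at 2, M2 done at 13
  Job 4: M1 done at 5, M2 done at 21
  Job 3: M1 done at 9, M2 done at 32
  Job 1: M1 done at 19, M2 done at 43
  Job 2: M1 done at 28, M2 done at 44
Makespan = 44

44


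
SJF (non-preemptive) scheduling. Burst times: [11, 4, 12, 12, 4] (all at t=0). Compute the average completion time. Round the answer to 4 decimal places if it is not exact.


SJF order (ascending): [4, 4, 11, 12, 12]
Completion times:
  Job 1: burst=4, C=4
  Job 2: burst=4, C=8
  Job 3: burst=11, C=19
  Job 4: burst=12, C=31
  Job 5: burst=12, C=43
Average completion = 105/5 = 21.0

21.0


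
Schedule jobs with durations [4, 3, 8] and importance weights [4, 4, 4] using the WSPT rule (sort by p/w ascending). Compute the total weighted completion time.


Compute p/w ratios and sort ascending (WSPT): [(3, 4), (4, 4), (8, 4)]
Compute weighted completion times:
  Job (p=3,w=4): C=3, w*C=4*3=12
  Job (p=4,w=4): C=7, w*C=4*7=28
  Job (p=8,w=4): C=15, w*C=4*15=60
Total weighted completion time = 100

100


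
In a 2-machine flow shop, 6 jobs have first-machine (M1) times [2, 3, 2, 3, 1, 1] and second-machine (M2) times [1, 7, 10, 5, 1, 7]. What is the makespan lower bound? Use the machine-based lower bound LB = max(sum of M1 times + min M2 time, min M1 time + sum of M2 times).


LB1 = sum(M1 times) + min(M2 times) = 12 + 1 = 13
LB2 = min(M1 times) + sum(M2 times) = 1 + 31 = 32
Lower bound = max(LB1, LB2) = max(13, 32) = 32

32


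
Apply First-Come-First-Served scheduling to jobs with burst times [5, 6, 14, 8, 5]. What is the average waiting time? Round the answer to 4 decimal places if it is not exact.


FCFS order (as given): [5, 6, 14, 8, 5]
Waiting times:
  Job 1: wait = 0
  Job 2: wait = 5
  Job 3: wait = 11
  Job 4: wait = 25
  Job 5: wait = 33
Sum of waiting times = 74
Average waiting time = 74/5 = 14.8

14.8


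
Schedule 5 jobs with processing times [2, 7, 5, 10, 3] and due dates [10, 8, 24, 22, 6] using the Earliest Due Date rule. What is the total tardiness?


Sort by due date (EDD order): [(3, 6), (7, 8), (2, 10), (10, 22), (5, 24)]
Compute completion times and tardiness:
  Job 1: p=3, d=6, C=3, tardiness=max(0,3-6)=0
  Job 2: p=7, d=8, C=10, tardiness=max(0,10-8)=2
  Job 3: p=2, d=10, C=12, tardiness=max(0,12-10)=2
  Job 4: p=10, d=22, C=22, tardiness=max(0,22-22)=0
  Job 5: p=5, d=24, C=27, tardiness=max(0,27-24)=3
Total tardiness = 7

7


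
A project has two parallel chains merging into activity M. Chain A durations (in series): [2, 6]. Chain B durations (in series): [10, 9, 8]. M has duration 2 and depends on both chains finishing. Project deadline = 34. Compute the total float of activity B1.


Forward pass: ES(B1) = sum of predecessors on chain B = 0
EF = ES + duration = 0 + 10 = 10
Backward pass: LF(M) = deadline = 34; LS(M) = 34 - 2 = 32
LF(B1) = LS(M) - sum(successors on chain B) = 32 - 17 = 15
LS = LF - duration = 15 - 10 = 5
Total float = LS - ES = 5 - 0 = 5

5


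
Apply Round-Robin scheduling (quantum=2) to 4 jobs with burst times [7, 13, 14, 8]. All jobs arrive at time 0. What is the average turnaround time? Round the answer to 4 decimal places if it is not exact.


Time quantum = 2
Execution trace:
  J1 runs 2 units, time = 2
  J2 runs 2 units, time = 4
  J3 runs 2 units, time = 6
  J4 runs 2 units, time = 8
  J1 runs 2 units, time = 10
  J2 runs 2 units, time = 12
  J3 runs 2 units, time = 14
  J4 runs 2 units, time = 16
  J1 runs 2 units, time = 18
  J2 runs 2 units, time = 20
  J3 runs 2 units, time = 22
  J4 runs 2 units, time = 24
  J1 runs 1 units, time = 25
  J2 runs 2 units, time = 27
  J3 runs 2 units, time = 29
  J4 runs 2 units, time = 31
  J2 runs 2 units, time = 33
  J3 runs 2 units, time = 35
  J2 runs 2 units, time = 37
  J3 runs 2 units, time = 39
  J2 runs 1 units, time = 40
  J3 runs 2 units, time = 42
Finish times: [25, 40, 42, 31]
Average turnaround = 138/4 = 34.5

34.5


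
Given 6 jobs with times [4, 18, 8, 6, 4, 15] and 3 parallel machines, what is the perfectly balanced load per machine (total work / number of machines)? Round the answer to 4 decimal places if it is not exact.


Total processing time = 4 + 18 + 8 + 6 + 4 + 15 = 55
Number of machines = 3
Ideal balanced load = 55 / 3 = 18.3333

18.3333


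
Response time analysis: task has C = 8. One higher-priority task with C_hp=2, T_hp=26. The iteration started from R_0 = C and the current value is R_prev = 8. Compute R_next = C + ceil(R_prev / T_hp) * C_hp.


R_next = C + ceil(R_prev / T_hp) * C_hp
ceil(8 / 26) = ceil(0.3077) = 1
Interference = 1 * 2 = 2
R_next = 8 + 2 = 10

10


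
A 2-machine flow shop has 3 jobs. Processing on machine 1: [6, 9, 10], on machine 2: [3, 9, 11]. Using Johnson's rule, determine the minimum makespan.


Apply Johnson's rule:
  Group 1 (a <= b): [(2, 9, 9), (3, 10, 11)]
  Group 2 (a > b): [(1, 6, 3)]
Optimal job order: [2, 3, 1]
Schedule:
  Job 2: M1 done at 9, M2 done at 18
  Job 3: M1 done at 19, M2 done at 30
  Job 1: M1 done at 25, M2 done at 33
Makespan = 33

33


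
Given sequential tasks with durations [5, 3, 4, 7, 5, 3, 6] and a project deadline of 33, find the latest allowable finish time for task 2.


LF(activity 2) = deadline - sum of successor durations
Successors: activities 3 through 7 with durations [4, 7, 5, 3, 6]
Sum of successor durations = 25
LF = 33 - 25 = 8

8


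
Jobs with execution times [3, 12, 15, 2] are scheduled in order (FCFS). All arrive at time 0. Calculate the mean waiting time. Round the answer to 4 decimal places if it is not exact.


FCFS order (as given): [3, 12, 15, 2]
Waiting times:
  Job 1: wait = 0
  Job 2: wait = 3
  Job 3: wait = 15
  Job 4: wait = 30
Sum of waiting times = 48
Average waiting time = 48/4 = 12.0

12.0


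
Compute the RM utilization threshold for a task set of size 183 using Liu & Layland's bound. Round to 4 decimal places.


Compute 2^(1/183) = 1.0037948719
Subtract 1: 1.0037948719 - 1 = 0.0037948719
Multiply by n: 183 * 0.0037948719 = 0.6944615577
Round to 4 dp: 0.6945

0.6945


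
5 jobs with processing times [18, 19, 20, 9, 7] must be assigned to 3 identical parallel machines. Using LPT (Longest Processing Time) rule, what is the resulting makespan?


Sort jobs in decreasing order (LPT): [20, 19, 18, 9, 7]
Assign each job to the least loaded machine:
  Machine 1: jobs [20], load = 20
  Machine 2: jobs [19, 7], load = 26
  Machine 3: jobs [18, 9], load = 27
Makespan = max load = 27

27


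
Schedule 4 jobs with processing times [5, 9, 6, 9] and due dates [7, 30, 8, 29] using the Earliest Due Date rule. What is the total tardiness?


Sort by due date (EDD order): [(5, 7), (6, 8), (9, 29), (9, 30)]
Compute completion times and tardiness:
  Job 1: p=5, d=7, C=5, tardiness=max(0,5-7)=0
  Job 2: p=6, d=8, C=11, tardiness=max(0,11-8)=3
  Job 3: p=9, d=29, C=20, tardiness=max(0,20-29)=0
  Job 4: p=9, d=30, C=29, tardiness=max(0,29-30)=0
Total tardiness = 3

3


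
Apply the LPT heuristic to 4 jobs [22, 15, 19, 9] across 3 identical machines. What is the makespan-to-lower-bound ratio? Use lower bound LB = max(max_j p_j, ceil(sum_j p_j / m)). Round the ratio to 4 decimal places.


LPT order: [22, 19, 15, 9]
Machine loads after assignment: [22, 19, 24]
LPT makespan = 24
Lower bound = max(max_job, ceil(total/3)) = max(22, 22) = 22
Ratio = 24 / 22 = 1.0909

1.0909


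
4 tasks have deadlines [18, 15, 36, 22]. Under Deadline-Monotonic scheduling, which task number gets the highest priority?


Sort tasks by relative deadline (ascending):
  Task 2: deadline = 15
  Task 1: deadline = 18
  Task 4: deadline = 22
  Task 3: deadline = 36
Priority order (highest first): [2, 1, 4, 3]
Highest priority task = 2

2


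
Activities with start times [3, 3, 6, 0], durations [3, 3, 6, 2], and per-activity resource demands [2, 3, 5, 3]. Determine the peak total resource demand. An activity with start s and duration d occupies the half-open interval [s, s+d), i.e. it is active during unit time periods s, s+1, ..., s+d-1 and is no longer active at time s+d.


Each activity i is active on [start_i, start_i + duration_i).
Compute total resource usage per time slot:
  t=0: active resources = [3], total = 3
  t=1: active resources = [3], total = 3
  t=2: active resources = [], total = 0
  t=3: active resources = [2, 3], total = 5
  t=4: active resources = [2, 3], total = 5
  t=5: active resources = [2, 3], total = 5
  t=6: active resources = [5], total = 5
  t=7: active resources = [5], total = 5
  t=8: active resources = [5], total = 5
  t=9: active resources = [5], total = 5
  t=10: active resources = [5], total = 5
  t=11: active resources = [5], total = 5
Peak resource demand = 5

5


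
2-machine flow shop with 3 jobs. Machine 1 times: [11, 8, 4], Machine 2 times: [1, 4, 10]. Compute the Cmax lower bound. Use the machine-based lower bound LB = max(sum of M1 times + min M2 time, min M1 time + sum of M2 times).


LB1 = sum(M1 times) + min(M2 times) = 23 + 1 = 24
LB2 = min(M1 times) + sum(M2 times) = 4 + 15 = 19
Lower bound = max(LB1, LB2) = max(24, 19) = 24

24


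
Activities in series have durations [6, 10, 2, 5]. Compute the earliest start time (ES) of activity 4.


Activity 4 starts after activities 1 through 3 complete.
Predecessor durations: [6, 10, 2]
ES = 6 + 10 + 2 = 18

18


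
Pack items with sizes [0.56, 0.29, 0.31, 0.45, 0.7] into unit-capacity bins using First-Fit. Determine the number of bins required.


Place items sequentially using First-Fit:
  Item 0.56 -> new Bin 1
  Item 0.29 -> Bin 1 (now 0.85)
  Item 0.31 -> new Bin 2
  Item 0.45 -> Bin 2 (now 0.76)
  Item 0.7 -> new Bin 3
Total bins used = 3

3


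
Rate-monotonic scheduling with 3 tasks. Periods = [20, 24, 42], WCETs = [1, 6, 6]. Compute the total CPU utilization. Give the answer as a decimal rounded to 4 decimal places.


Compute individual utilizations (exact fractions):
  Task 1: C/T = 1/20 (approx. 0.05)
  Task 2: C/T = 6/24 = 1/4 (approx. 0.25)
  Task 3: C/T = 6/42 = 1/7 (approx. 0.1429)
Total utilization U = 1/20 + 1/4 + 1/7 = 31/70
Rounded to 4 decimal places: U = 0.4429
RM (Liu & Layland) bound for 3 tasks = 0.779763; compare with U = 31/70 (approx. 0.442857)
U <= bound, so schedulable by RM sufficient condition.

0.4429


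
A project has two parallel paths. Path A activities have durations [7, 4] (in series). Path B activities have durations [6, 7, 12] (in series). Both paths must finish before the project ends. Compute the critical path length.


Path A total = 7 + 4 = 11
Path B total = 6 + 7 + 12 = 25
Critical path = longest path = max(11, 25) = 25

25


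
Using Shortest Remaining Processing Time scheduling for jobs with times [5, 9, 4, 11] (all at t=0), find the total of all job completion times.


Since all jobs arrive at t=0, SRPT equals SPT ordering.
SPT order: [4, 5, 9, 11]
Completion times:
  Job 1: p=4, C=4
  Job 2: p=5, C=9
  Job 3: p=9, C=18
  Job 4: p=11, C=29
Total completion time = 4 + 9 + 18 + 29 = 60

60


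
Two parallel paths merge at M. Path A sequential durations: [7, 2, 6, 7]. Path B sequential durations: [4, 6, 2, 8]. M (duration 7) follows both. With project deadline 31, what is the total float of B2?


Forward pass: ES(B2) = sum of predecessors on chain B = 4
EF = ES + duration = 4 + 6 = 10
Backward pass: LF(M) = deadline = 31; LS(M) = 31 - 7 = 24
LF(B2) = LS(M) - sum(successors on chain B) = 24 - 10 = 14
LS = LF - duration = 14 - 6 = 8
Total float = LS - ES = 8 - 4 = 4

4


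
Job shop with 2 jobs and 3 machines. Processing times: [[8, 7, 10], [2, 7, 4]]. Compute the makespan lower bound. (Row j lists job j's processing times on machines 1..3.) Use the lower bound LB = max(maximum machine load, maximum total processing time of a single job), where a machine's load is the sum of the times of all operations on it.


Machine loads:
  Machine 1: 8 + 2 = 10
  Machine 2: 7 + 7 = 14
  Machine 3: 10 + 4 = 14
Max machine load = 14
Job totals:
  Job 1: 25
  Job 2: 13
Max job total = 25
Lower bound = max(14, 25) = 25

25


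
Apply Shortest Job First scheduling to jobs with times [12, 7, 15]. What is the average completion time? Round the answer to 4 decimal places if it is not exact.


SJF order (ascending): [7, 12, 15]
Completion times:
  Job 1: burst=7, C=7
  Job 2: burst=12, C=19
  Job 3: burst=15, C=34
Average completion = 60/3 = 20.0

20.0


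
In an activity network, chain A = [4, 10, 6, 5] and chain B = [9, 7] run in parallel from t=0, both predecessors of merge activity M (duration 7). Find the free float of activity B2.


ES(B2) = sum of predecessors on chain B = 9
EF(B2) = ES + duration = 9 + 7 = 16
Successor of B2 is M. ES(M) = max(sum(A), sum(B)) = max(25, 16) = 25
Free float = ES(successor) - EF(current) = 25 - 16 = 9

9


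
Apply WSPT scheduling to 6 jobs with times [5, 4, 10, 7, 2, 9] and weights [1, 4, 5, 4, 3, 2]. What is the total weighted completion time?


Compute p/w ratios and sort ascending (WSPT): [(2, 3), (4, 4), (7, 4), (10, 5), (9, 2), (5, 1)]
Compute weighted completion times:
  Job (p=2,w=3): C=2, w*C=3*2=6
  Job (p=4,w=4): C=6, w*C=4*6=24
  Job (p=7,w=4): C=13, w*C=4*13=52
  Job (p=10,w=5): C=23, w*C=5*23=115
  Job (p=9,w=2): C=32, w*C=2*32=64
  Job (p=5,w=1): C=37, w*C=1*37=37
Total weighted completion time = 298

298


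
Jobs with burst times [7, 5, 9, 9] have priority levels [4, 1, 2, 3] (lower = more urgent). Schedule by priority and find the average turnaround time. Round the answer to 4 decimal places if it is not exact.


Sort by priority (ascending = highest first):
Order: [(1, 5), (2, 9), (3, 9), (4, 7)]
Completion times:
  Priority 1, burst=5, C=5
  Priority 2, burst=9, C=14
  Priority 3, burst=9, C=23
  Priority 4, burst=7, C=30
Average turnaround = 72/4 = 18.0

18.0


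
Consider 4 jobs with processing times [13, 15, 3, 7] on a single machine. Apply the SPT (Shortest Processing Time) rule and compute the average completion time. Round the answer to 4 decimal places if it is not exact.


Sort jobs by processing time (SPT order): [3, 7, 13, 15]
Compute completion times sequentially:
  Job 1: processing = 3, completes at 3
  Job 2: processing = 7, completes at 10
  Job 3: processing = 13, completes at 23
  Job 4: processing = 15, completes at 38
Sum of completion times = 74
Average completion time = 74/4 = 18.5

18.5


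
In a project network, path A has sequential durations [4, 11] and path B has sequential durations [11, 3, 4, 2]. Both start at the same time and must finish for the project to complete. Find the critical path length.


Path A total = 4 + 11 = 15
Path B total = 11 + 3 + 4 + 2 = 20
Critical path = longest path = max(15, 20) = 20

20


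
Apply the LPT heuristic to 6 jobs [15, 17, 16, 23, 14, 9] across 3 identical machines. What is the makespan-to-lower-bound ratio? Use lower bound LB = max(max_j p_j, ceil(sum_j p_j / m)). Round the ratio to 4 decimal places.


LPT order: [23, 17, 16, 15, 14, 9]
Machine loads after assignment: [32, 31, 31]
LPT makespan = 32
Lower bound = max(max_job, ceil(total/3)) = max(23, 32) = 32
Ratio = 32 / 32 = 1.0

1.0


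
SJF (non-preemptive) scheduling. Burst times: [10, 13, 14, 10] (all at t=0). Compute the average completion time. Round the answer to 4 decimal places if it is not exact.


SJF order (ascending): [10, 10, 13, 14]
Completion times:
  Job 1: burst=10, C=10
  Job 2: burst=10, C=20
  Job 3: burst=13, C=33
  Job 4: burst=14, C=47
Average completion = 110/4 = 27.5

27.5


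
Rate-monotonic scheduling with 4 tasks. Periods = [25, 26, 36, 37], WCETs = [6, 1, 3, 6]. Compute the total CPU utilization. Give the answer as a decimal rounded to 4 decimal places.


Compute individual utilizations (exact fractions):
  Task 1: C/T = 6/25 (approx. 0.24)
  Task 2: C/T = 1/26 (approx. 0.0385)
  Task 3: C/T = 3/36 = 1/12 (approx. 0.0833)
  Task 4: C/T = 6/37 (approx. 0.1622)
Total utilization U = 6/25 + 1/26 + 1/12 + 6/37 = 75607/144300
Rounded to 4 decimal places: U = 0.5240
RM (Liu & Layland) bound for 4 tasks = 0.756828; compare with U = 75607/144300 (approx. 0.523957)
U <= bound, so schedulable by RM sufficient condition.

0.5240


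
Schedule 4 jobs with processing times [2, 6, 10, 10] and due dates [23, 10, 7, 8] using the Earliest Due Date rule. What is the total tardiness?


Sort by due date (EDD order): [(10, 7), (10, 8), (6, 10), (2, 23)]
Compute completion times and tardiness:
  Job 1: p=10, d=7, C=10, tardiness=max(0,10-7)=3
  Job 2: p=10, d=8, C=20, tardiness=max(0,20-8)=12
  Job 3: p=6, d=10, C=26, tardiness=max(0,26-10)=16
  Job 4: p=2, d=23, C=28, tardiness=max(0,28-23)=5
Total tardiness = 36

36


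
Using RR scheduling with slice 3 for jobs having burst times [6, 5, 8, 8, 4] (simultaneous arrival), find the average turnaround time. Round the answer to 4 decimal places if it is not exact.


Time quantum = 3
Execution trace:
  J1 runs 3 units, time = 3
  J2 runs 3 units, time = 6
  J3 runs 3 units, time = 9
  J4 runs 3 units, time = 12
  J5 runs 3 units, time = 15
  J1 runs 3 units, time = 18
  J2 runs 2 units, time = 20
  J3 runs 3 units, time = 23
  J4 runs 3 units, time = 26
  J5 runs 1 units, time = 27
  J3 runs 2 units, time = 29
  J4 runs 2 units, time = 31
Finish times: [18, 20, 29, 31, 27]
Average turnaround = 125/5 = 25.0

25.0


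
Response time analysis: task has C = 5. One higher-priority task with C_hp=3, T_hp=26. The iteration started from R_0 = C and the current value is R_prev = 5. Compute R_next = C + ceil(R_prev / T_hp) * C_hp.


R_next = C + ceil(R_prev / T_hp) * C_hp
ceil(5 / 26) = ceil(0.1923) = 1
Interference = 1 * 3 = 3
R_next = 5 + 3 = 8

8


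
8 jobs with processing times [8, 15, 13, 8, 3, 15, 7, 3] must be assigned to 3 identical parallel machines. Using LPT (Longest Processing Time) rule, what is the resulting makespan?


Sort jobs in decreasing order (LPT): [15, 15, 13, 8, 8, 7, 3, 3]
Assign each job to the least loaded machine:
  Machine 1: jobs [15, 8], load = 23
  Machine 2: jobs [15, 7, 3], load = 25
  Machine 3: jobs [13, 8, 3], load = 24
Makespan = max load = 25

25


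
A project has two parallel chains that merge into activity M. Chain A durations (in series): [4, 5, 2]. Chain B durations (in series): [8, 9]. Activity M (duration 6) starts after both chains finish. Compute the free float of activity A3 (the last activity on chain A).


ES(A3) = sum of predecessors on chain A = 9
EF(A3) = ES + duration = 9 + 2 = 11
Successor of A3 is M. ES(M) = max(sum(A), sum(B)) = max(11, 17) = 17
Free float = ES(successor) - EF(current) = 17 - 11 = 6

6


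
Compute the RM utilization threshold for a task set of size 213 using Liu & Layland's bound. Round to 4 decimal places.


Compute 2^(1/213) = 1.0032595128
Subtract 1: 1.0032595128 - 1 = 0.0032595128
Multiply by n: 213 * 0.0032595128 = 0.6942762264
Round to 4 dp: 0.6943

0.6943


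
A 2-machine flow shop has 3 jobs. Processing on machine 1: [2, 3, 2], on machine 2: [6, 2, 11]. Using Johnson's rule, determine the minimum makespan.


Apply Johnson's rule:
  Group 1 (a <= b): [(1, 2, 6), (3, 2, 11)]
  Group 2 (a > b): [(2, 3, 2)]
Optimal job order: [1, 3, 2]
Schedule:
  Job 1: M1 done at 2, M2 done at 8
  Job 3: M1 done at 4, M2 done at 19
  Job 2: M1 done at 7, M2 done at 21
Makespan = 21

21


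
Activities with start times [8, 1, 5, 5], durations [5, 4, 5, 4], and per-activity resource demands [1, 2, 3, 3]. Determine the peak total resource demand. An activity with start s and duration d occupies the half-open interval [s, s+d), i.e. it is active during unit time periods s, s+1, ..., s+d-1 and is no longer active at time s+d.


Each activity i is active on [start_i, start_i + duration_i).
Compute total resource usage per time slot:
  t=0: active resources = [], total = 0
  t=1: active resources = [2], total = 2
  t=2: active resources = [2], total = 2
  t=3: active resources = [2], total = 2
  t=4: active resources = [2], total = 2
  t=5: active resources = [3, 3], total = 6
  t=6: active resources = [3, 3], total = 6
  t=7: active resources = [3, 3], total = 6
  t=8: active resources = [1, 3, 3], total = 7
  t=9: active resources = [1, 3], total = 4
  t=10: active resources = [1], total = 1
  t=11: active resources = [1], total = 1
  t=12: active resources = [1], total = 1
Peak resource demand = 7

7


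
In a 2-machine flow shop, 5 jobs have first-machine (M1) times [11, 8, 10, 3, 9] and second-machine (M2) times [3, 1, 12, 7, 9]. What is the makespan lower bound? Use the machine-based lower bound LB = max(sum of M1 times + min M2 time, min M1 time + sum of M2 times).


LB1 = sum(M1 times) + min(M2 times) = 41 + 1 = 42
LB2 = min(M1 times) + sum(M2 times) = 3 + 32 = 35
Lower bound = max(LB1, LB2) = max(42, 35) = 42

42


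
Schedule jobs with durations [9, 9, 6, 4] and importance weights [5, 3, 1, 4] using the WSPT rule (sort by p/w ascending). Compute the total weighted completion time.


Compute p/w ratios and sort ascending (WSPT): [(4, 4), (9, 5), (9, 3), (6, 1)]
Compute weighted completion times:
  Job (p=4,w=4): C=4, w*C=4*4=16
  Job (p=9,w=5): C=13, w*C=5*13=65
  Job (p=9,w=3): C=22, w*C=3*22=66
  Job (p=6,w=1): C=28, w*C=1*28=28
Total weighted completion time = 175

175


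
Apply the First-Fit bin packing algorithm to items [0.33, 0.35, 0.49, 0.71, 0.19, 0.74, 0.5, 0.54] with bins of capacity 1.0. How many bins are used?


Place items sequentially using First-Fit:
  Item 0.33 -> new Bin 1
  Item 0.35 -> Bin 1 (now 0.68)
  Item 0.49 -> new Bin 2
  Item 0.71 -> new Bin 3
  Item 0.19 -> Bin 1 (now 0.87)
  Item 0.74 -> new Bin 4
  Item 0.5 -> Bin 2 (now 0.99)
  Item 0.54 -> new Bin 5
Total bins used = 5

5


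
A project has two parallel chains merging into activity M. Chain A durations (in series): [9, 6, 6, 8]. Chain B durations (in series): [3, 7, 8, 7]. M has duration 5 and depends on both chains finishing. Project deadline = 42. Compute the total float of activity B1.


Forward pass: ES(B1) = sum of predecessors on chain B = 0
EF = ES + duration = 0 + 3 = 3
Backward pass: LF(M) = deadline = 42; LS(M) = 42 - 5 = 37
LF(B1) = LS(M) - sum(successors on chain B) = 37 - 22 = 15
LS = LF - duration = 15 - 3 = 12
Total float = LS - ES = 12 - 0 = 12

12


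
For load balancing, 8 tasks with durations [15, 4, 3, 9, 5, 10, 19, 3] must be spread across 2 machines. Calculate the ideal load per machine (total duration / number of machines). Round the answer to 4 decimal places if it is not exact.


Total processing time = 15 + 4 + 3 + 9 + 5 + 10 + 19 + 3 = 68
Number of machines = 2
Ideal balanced load = 68 / 2 = 34.0

34.0


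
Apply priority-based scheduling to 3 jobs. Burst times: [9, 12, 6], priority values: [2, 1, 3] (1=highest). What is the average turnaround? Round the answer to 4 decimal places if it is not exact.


Sort by priority (ascending = highest first):
Order: [(1, 12), (2, 9), (3, 6)]
Completion times:
  Priority 1, burst=12, C=12
  Priority 2, burst=9, C=21
  Priority 3, burst=6, C=27
Average turnaround = 60/3 = 20.0

20.0


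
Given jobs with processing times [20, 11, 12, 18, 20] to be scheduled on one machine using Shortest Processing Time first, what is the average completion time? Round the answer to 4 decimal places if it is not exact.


Sort jobs by processing time (SPT order): [11, 12, 18, 20, 20]
Compute completion times sequentially:
  Job 1: processing = 11, completes at 11
  Job 2: processing = 12, completes at 23
  Job 3: processing = 18, completes at 41
  Job 4: processing = 20, completes at 61
  Job 5: processing = 20, completes at 81
Sum of completion times = 217
Average completion time = 217/5 = 43.4

43.4


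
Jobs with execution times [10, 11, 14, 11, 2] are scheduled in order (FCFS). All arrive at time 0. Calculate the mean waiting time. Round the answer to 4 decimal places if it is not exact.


FCFS order (as given): [10, 11, 14, 11, 2]
Waiting times:
  Job 1: wait = 0
  Job 2: wait = 10
  Job 3: wait = 21
  Job 4: wait = 35
  Job 5: wait = 46
Sum of waiting times = 112
Average waiting time = 112/5 = 22.4

22.4


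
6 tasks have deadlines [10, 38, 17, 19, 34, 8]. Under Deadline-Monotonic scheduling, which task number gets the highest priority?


Sort tasks by relative deadline (ascending):
  Task 6: deadline = 8
  Task 1: deadline = 10
  Task 3: deadline = 17
  Task 4: deadline = 19
  Task 5: deadline = 34
  Task 2: deadline = 38
Priority order (highest first): [6, 1, 3, 4, 5, 2]
Highest priority task = 6

6


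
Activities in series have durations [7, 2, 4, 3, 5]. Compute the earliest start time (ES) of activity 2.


Activity 2 starts after activities 1 through 1 complete.
Predecessor durations: [7]
ES = 7 = 7

7


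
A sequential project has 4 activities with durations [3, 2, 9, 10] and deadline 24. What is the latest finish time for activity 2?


LF(activity 2) = deadline - sum of successor durations
Successors: activities 3 through 4 with durations [9, 10]
Sum of successor durations = 19
LF = 24 - 19 = 5

5


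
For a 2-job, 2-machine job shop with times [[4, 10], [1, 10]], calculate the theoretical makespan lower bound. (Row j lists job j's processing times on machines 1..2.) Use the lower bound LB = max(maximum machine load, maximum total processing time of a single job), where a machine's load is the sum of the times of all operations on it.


Machine loads:
  Machine 1: 4 + 1 = 5
  Machine 2: 10 + 10 = 20
Max machine load = 20
Job totals:
  Job 1: 14
  Job 2: 11
Max job total = 14
Lower bound = max(20, 14) = 20

20


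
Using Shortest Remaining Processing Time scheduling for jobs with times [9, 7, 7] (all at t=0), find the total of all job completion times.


Since all jobs arrive at t=0, SRPT equals SPT ordering.
SPT order: [7, 7, 9]
Completion times:
  Job 1: p=7, C=7
  Job 2: p=7, C=14
  Job 3: p=9, C=23
Total completion time = 7 + 14 + 23 = 44

44


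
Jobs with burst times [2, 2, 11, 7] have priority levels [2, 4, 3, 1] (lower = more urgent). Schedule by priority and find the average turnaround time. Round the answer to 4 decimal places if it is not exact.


Sort by priority (ascending = highest first):
Order: [(1, 7), (2, 2), (3, 11), (4, 2)]
Completion times:
  Priority 1, burst=7, C=7
  Priority 2, burst=2, C=9
  Priority 3, burst=11, C=20
  Priority 4, burst=2, C=22
Average turnaround = 58/4 = 14.5

14.5


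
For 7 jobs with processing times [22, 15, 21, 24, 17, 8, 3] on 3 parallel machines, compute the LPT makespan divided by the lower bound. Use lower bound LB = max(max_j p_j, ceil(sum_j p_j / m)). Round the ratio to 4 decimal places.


LPT order: [24, 22, 21, 17, 15, 8, 3]
Machine loads after assignment: [35, 37, 38]
LPT makespan = 38
Lower bound = max(max_job, ceil(total/3)) = max(24, 37) = 37
Ratio = 38 / 37 = 1.027

1.027


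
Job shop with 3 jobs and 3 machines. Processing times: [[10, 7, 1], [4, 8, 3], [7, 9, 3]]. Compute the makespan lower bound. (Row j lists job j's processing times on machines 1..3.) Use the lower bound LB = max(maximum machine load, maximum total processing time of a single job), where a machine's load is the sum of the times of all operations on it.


Machine loads:
  Machine 1: 10 + 4 + 7 = 21
  Machine 2: 7 + 8 + 9 = 24
  Machine 3: 1 + 3 + 3 = 7
Max machine load = 24
Job totals:
  Job 1: 18
  Job 2: 15
  Job 3: 19
Max job total = 19
Lower bound = max(24, 19) = 24

24
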